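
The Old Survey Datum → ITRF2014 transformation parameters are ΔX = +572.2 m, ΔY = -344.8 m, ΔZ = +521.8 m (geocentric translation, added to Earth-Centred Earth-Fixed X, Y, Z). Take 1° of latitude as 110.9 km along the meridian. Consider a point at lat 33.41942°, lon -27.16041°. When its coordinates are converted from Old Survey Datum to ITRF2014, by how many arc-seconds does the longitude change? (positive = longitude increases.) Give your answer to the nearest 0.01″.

Δλ = -1.77″

sin φ = 0.550764, cos φ = 0.834661, sin λ = -0.456483, cos λ = 0.889732.
East component: ΔE = −sin λ·ΔX + cos λ·ΔY = −(-0.456483)(572.2) + (0.889732)(-344.8) = -45.58 m.
1° of latitude spans 110900 m; at latitude φ, 1° of longitude spans that × cos φ = 92563.9 m, so Δλ = -45.58 / 92563.9 × 3600 = -1.773″.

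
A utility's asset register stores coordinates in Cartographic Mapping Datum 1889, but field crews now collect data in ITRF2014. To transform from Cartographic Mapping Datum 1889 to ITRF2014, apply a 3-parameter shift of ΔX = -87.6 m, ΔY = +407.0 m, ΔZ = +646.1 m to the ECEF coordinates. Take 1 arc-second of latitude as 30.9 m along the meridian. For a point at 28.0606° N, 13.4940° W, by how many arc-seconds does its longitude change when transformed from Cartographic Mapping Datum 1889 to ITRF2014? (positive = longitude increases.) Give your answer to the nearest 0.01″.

Δλ = 13.76″

sin φ = 0.470405, cos φ = 0.882451, sin λ = -0.233344, cos λ = 0.972394.
East component: ΔE = −sin λ·ΔX + cos λ·ΔY = −(-0.233344)(-87.6) + (0.972394)(407.0) = 375.32 m.
1° of latitude spans 3600 × 30.90 = 111240 m; at latitude φ, 1° of longitude spans that × cos φ = 98163.8 m, so Δλ = 375.32 / 98163.8 × 3600 = 13.764″.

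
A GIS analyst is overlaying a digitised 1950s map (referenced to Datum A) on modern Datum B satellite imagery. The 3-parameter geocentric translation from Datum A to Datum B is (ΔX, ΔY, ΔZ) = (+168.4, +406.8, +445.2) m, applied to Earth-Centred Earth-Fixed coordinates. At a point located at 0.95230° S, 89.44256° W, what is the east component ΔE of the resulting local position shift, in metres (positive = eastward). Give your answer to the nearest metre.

ΔE = 172 m

At φ = -0.95230°, λ = -89.44256°: sin φ = -0.016620, cos φ = 0.999862, sin λ = -0.999953, cos λ = 0.009729.
ΔE = −sin λ·ΔX + cos λ·ΔY = −(-0.999953)·(168.4) + (0.009729)·(406.8) = 172.35 m.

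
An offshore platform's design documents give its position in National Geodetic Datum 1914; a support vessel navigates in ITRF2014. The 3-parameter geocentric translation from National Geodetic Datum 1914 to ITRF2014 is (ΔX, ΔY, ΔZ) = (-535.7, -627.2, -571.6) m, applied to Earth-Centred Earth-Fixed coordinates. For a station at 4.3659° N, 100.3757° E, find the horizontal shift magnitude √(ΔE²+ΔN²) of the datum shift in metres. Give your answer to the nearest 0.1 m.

831.1 m

At φ = 4.3659°, λ = 100.3757°: sin φ = 0.076126, cos φ = 0.997098, sin λ = 0.983648, cos λ = -0.180102.
ΔE = −sin λ·ΔX + cos λ·ΔY = −(0.983648)·(-535.7) + (-0.180102)·(-627.2) = 639.90 m.
ΔN = −sin φ cos λ·ΔX − sin φ sin λ·ΔY + cos φ·ΔZ = −(0.076126)(-0.180102)(-535.7) − (0.076126)(0.983648)(-627.2) + (0.997098)(-571.6) = -530.32 m.
Horizontal magnitude = √(ΔE² + ΔN²) = √(639.90² + (-530.32)²) = 831.09 m.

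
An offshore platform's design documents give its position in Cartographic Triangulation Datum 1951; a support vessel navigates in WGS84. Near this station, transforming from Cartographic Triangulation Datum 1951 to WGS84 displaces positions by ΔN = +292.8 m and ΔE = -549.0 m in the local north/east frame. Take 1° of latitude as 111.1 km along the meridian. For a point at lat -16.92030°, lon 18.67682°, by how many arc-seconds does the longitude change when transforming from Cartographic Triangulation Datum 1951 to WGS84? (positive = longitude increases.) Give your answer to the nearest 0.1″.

At latitude -16.92030°, cos φ = 0.956711.
1° of longitude at this latitude = 111.1 × cos φ = 106.29 km, so Δλ = -549.0 / 106290.5 = -0.0051651° = -18.594″.

Δλ = -18.6″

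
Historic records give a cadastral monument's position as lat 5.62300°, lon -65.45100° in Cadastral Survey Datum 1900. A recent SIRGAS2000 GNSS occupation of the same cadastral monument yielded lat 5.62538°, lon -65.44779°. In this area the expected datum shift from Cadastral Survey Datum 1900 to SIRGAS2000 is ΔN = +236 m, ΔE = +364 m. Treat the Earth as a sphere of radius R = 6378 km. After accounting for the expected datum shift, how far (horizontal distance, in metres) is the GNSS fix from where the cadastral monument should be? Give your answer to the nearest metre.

30 m

Observed coordinate differences: Δφ = +0.00238°, Δλ = +0.00321°.
Converting to metres (1° lat = 111317 m, cos φ = 0.995188): observed ΔN = 264.9 m, observed ΔE = 355.6 m.
Subtracting the expected shift leaves a residual of 264.9 − (236) = 28.9 m north and 355.6 − (364) = -8.4 m east.
Residual distance = √(28.9² + (-8.4)²) = 30.1 m.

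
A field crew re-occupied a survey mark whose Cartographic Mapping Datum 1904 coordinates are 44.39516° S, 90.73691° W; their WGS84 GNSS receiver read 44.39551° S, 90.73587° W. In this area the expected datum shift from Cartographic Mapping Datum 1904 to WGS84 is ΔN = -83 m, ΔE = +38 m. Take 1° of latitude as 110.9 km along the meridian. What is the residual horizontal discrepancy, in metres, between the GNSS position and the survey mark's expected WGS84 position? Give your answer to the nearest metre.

63 m

Observed coordinate differences: Δφ = -0.00035°, Δλ = +0.00104°.
Converting to metres (1° lat = 110900 m, cos φ = 0.714532): observed ΔN = -38.8 m, observed ΔE = 82.4 m.
Subtracting the expected shift leaves a residual of -38.8 − (-83) = 44.2 m north and 82.4 − (38) = 44.4 m east.
Residual distance = √(44.2² + 44.4²) = 62.6 m.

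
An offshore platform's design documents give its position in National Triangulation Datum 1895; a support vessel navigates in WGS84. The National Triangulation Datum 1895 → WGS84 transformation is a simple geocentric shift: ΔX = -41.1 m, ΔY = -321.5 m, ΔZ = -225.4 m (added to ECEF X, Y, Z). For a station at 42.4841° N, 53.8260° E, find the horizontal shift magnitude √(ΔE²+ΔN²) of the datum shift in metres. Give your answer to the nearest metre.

The local east axis at (φ, λ) is (−sin λ, cos λ, 0), so ΔE = −sin(53.8260°)·(-41.1) + cos(53.8260°)·(-321.5) = -156.58 m.
The local north axis is (−sin φ cos λ, −sin φ sin λ, cos φ), giving ΔN = 16.384 + 175.279 − 166.225 = 25.44 m.
Horizontal magnitude = √(ΔE² + ΔN²) = √((-156.58)² + 25.44²) = 158.64 m.

159 m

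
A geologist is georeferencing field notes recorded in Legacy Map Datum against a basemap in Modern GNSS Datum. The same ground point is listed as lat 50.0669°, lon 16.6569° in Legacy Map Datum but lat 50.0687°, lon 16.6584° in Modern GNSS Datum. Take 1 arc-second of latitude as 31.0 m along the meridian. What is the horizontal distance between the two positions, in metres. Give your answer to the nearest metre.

228 m

Δφ = 50.0687° − 50.0669° = +0.0018°; Δλ = 16.6584° − 16.6569° = +0.0015°.
1° of latitude = 3600 × 31.00 = 111600 m.
ΔN = Δφ × 111600 = 200.9 m; ΔE = Δλ × 111600 × cos(50.0669°) = +0.0015 × 111600 × 0.641893 = 107.5 m.
Distance = √(ΔE² + ΔN²) = √(107.5² + 200.9²) = 227.8 m.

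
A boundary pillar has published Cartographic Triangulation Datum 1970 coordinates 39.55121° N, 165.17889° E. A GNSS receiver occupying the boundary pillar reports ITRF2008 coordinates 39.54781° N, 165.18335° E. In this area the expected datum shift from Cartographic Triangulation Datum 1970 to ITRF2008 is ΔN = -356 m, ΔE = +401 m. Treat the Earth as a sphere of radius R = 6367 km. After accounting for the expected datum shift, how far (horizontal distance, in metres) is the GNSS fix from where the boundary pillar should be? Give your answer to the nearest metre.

Observed coordinate differences: Δφ = -0.00340°, Δλ = +0.00446°.
Converting to metres (1° lat = 111125 m, cos φ = 0.771056): observed ΔN = -377.8 m, observed ΔE = 382.1 m.
Subtracting the expected shift leaves a residual of -377.8 − (-356) = -21.8 m north and 382.1 − (401) = -18.9 m east.
Residual distance = √((-21.8)² + (-18.9)²) = 28.8 m.

29 m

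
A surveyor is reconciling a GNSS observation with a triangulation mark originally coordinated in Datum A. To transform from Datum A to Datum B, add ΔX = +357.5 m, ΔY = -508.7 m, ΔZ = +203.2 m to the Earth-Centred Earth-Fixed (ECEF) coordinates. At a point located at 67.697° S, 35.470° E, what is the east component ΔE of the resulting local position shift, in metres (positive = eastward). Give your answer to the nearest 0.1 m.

ΔE = -621.7 m

At φ = -67.697°, λ = 35.470°: sin φ = -0.925190, cos φ = 0.379505, sin λ = 0.580277, cos λ = 0.814419.
ΔE = −sin λ·ΔX + cos λ·ΔY = −(0.580277)·(357.5) + (0.814419)·(-508.7) = -621.74 m.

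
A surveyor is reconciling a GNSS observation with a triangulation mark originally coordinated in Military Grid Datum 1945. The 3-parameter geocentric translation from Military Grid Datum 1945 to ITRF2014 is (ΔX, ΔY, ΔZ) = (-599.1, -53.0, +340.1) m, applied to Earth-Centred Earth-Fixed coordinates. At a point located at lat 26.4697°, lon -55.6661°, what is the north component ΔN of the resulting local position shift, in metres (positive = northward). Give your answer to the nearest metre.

The local north axis is (−sin φ cos λ, −sin φ sin λ, cos φ), giving ΔN = 150.611 − 19.507 + 304.447 = 435.55 m.

ΔN = 436 m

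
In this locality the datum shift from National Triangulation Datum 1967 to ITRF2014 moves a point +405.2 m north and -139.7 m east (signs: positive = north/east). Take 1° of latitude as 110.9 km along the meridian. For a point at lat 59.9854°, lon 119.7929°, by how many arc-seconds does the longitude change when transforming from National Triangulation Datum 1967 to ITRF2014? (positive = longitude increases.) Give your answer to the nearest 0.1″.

Δλ = -9.1″

At latitude 59.9854°, cos φ = 0.500221.
1° of longitude at this latitude = 110.9 × cos φ = 55.47 km, so Δλ = -139.7 / 55474.5 = -0.0025183° = -9.066″.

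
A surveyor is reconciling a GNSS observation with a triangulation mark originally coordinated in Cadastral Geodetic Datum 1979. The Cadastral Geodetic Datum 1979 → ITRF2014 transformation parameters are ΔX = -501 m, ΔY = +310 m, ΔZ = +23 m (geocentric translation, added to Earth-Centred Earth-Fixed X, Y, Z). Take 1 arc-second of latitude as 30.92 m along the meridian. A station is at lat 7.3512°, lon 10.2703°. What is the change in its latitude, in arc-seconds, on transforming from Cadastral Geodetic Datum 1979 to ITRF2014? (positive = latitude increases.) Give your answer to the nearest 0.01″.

sin φ = 0.127951, cos φ = 0.991781, sin λ = 0.178292, cos λ = 0.983978.
North component: ΔN = −sin φ cos λ·ΔX − sin φ sin λ·ΔY + cos φ·ΔZ = −(0.127951)(0.983978)(-501) − (0.127951)(0.178292)(310) + (0.991781)(23) = 78.82 m.
1° of latitude spans 3600 × 30.92 = 111312 m, so Δφ = 78.82 / 111312 × 3600 = 2.549″.

Δφ = 2.55″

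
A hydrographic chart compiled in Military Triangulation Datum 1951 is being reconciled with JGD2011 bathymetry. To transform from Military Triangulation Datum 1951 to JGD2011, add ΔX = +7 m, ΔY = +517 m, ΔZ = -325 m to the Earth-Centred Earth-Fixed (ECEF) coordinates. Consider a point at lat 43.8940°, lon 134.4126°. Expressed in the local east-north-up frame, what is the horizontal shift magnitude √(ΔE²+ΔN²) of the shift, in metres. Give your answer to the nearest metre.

610 m

The local east axis at (φ, λ) is (−sin λ, cos λ, 0), so ΔE = −sin(134.4126°)·7 + cos(134.4126°)·517 = -366.81 m.
The local north axis is (−sin φ cos λ, −sin φ sin λ, cos φ), giving ΔN = 3.396 − 256.047 − 234.203 = -486.85 m.
Horizontal magnitude = √(ΔE² + ΔN²) = √((-366.81)² + (-486.85)²) = 609.57 m.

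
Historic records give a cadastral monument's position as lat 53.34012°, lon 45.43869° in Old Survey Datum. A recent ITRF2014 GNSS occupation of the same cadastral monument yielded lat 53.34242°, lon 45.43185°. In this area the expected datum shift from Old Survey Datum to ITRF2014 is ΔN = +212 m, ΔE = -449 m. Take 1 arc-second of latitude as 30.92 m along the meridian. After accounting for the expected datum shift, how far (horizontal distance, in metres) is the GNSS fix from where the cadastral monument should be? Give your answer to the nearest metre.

Observed coordinate differences: Δφ = +0.00230°, Δλ = -0.00684°.
Converting to metres (1° lat = 111312 m, cos φ = 0.597064): observed ΔN = 256.0 m, observed ΔE = -454.6 m.
Subtracting the expected shift leaves a residual of 256.0 − (212) = 44.0 m north and -454.6 − (-449) = -5.6 m east.
Residual distance = √(44.0² + (-5.6)²) = 44.4 m.

44 m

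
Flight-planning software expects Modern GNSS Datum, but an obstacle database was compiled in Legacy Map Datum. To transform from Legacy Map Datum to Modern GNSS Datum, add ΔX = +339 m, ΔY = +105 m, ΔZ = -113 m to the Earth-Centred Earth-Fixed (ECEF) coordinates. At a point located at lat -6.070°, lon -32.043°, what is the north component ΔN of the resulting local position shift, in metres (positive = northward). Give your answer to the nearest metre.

The local north axis is (−sin φ cos λ, −sin φ sin λ, cos φ), giving ΔN = 30.386 − 5.891 − 112.366 = -87.87 m.

ΔN = -88 m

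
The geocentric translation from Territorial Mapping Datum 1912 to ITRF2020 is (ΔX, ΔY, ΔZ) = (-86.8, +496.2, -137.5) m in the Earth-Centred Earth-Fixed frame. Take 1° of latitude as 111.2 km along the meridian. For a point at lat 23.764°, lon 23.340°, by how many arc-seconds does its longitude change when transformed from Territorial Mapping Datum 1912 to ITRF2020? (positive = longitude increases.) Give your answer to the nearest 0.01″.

sin φ = 0.402970, cos φ = 0.915213, sin λ = 0.396187, cos λ = 0.918170.
East component: ΔE = −sin λ·ΔX + cos λ·ΔY = −(0.396187)(-86.8) + (0.918170)(496.2) = 489.98 m.
1° of latitude spans 111200 m; at latitude φ, 1° of longitude spans that × cos φ = 101771.7 m, so Δλ = 489.98 / 101771.7 × 3600 = 17.332″.

Δλ = 17.33″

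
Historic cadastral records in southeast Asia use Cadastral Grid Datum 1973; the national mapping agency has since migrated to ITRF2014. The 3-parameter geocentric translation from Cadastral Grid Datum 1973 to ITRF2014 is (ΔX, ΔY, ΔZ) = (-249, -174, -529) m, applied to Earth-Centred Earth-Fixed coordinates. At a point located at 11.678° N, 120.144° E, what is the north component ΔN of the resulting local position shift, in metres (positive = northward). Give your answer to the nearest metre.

ΔN = -513 m

At φ = 11.678°, λ = 120.144°: sin φ = 0.202411, cos φ = 0.979301, sin λ = 0.864766, cos λ = -0.502175.
ΔN = −sin φ cos λ·ΔX − sin φ sin λ·ΔY + cos φ·ΔZ = −(0.202411)(-0.502175)(-249) − (0.202411)(0.864766)(-174) + (0.979301)(-529) = -512.90 m.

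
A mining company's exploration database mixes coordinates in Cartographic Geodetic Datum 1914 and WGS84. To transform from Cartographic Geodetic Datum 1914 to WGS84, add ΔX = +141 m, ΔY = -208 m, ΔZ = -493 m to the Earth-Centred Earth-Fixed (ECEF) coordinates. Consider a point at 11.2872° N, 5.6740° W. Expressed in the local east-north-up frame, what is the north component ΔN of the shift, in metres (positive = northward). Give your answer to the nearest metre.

The local north axis is (−sin φ cos λ, −sin φ sin λ, cos φ), giving ΔN = -27.462 − 4.025 − 483.465 = -514.95 m.

ΔN = -515 m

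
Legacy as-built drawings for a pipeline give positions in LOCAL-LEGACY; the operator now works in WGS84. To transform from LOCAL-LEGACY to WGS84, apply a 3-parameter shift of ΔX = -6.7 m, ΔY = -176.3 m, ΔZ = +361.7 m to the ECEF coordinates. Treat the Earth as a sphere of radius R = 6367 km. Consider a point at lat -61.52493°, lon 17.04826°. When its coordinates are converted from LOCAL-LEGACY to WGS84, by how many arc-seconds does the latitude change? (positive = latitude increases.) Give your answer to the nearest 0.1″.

sin φ = -0.879025, cos φ = 0.476776, sin λ = 0.293177, cos λ = 0.956058.
North component: ΔN = −sin φ cos λ·ΔX − sin φ sin λ·ΔY + cos φ·ΔZ = −(-0.879025)(0.956058)(-6.7) − (-0.879025)(0.293177)(-176.3) + (0.476776)(361.7) = 121.39 m.
1° of latitude spans πR/180 = 111125 m, so Δφ = 121.39 / 111125 × 3600 = 3.932″.

Δφ = 3.9″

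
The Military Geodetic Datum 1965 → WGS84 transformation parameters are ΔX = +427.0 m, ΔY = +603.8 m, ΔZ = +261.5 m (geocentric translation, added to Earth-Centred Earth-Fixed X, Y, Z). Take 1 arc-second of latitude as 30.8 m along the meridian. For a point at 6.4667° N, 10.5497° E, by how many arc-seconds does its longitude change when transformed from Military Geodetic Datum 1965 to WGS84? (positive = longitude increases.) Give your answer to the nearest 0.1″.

sin φ = 0.112626, cos φ = 0.993637, sin λ = 0.183088, cos λ = 0.983096.
East component: ΔE = −sin λ·ΔX + cos λ·ΔY = −(0.183088)(427.0) + (0.983096)(603.8) = 515.41 m.
1° of latitude spans 3600 × 30.80 = 110880 m; at latitude φ, 1° of longitude spans that × cos φ = 110174.5 m, so Δλ = 515.41 / 110174.5 × 3600 = 16.841″.

Δλ = 16.8″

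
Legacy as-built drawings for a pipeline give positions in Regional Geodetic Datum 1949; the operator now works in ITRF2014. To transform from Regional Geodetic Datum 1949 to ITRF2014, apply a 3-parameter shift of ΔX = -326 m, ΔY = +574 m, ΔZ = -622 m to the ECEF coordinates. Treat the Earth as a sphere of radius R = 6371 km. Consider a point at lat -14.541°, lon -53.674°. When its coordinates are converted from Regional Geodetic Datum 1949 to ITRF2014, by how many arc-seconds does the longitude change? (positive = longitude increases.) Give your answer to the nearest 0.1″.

sin φ = -0.251073, cos φ = 0.967968, sin λ = -0.805660, cos λ = 0.592379.
East component: ΔE = −sin λ·ΔX + cos λ·ΔY = −(-0.805660)(-326) + (0.592379)(574) = 77.38 m.
1° of latitude spans πR/180 = 111195 m; at latitude φ, 1° of longitude spans that × cos φ = 107633.2 m, so Δλ = 77.38 / 107633.2 × 3600 = 2.588″.

Δλ = 2.6″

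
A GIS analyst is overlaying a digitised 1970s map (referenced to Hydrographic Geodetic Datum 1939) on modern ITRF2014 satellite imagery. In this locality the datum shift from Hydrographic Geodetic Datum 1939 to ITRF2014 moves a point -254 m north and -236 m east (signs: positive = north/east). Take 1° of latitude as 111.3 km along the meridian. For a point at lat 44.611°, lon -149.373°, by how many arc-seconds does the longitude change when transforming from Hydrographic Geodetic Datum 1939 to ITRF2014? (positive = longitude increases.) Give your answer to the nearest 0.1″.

Δλ = -10.7″

At latitude 44.611°, cos φ = 0.711891.
1° of longitude at this latitude = 111.3 × cos φ = 79.23 km, so Δλ = -236.0 / 79233.5 = -0.0029785° = -10.723″.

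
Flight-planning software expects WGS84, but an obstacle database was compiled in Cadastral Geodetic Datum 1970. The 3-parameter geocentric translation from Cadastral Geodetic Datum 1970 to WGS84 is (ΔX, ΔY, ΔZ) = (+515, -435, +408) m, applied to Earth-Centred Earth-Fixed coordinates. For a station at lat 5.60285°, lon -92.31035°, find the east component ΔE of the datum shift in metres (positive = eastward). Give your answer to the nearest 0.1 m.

The local east axis at (φ, λ) is (−sin λ, cos λ, 0), so ΔE = −sin(-92.31035°)·515 + cos(-92.31035°)·(-435) = 532.12 m.

ΔE = 532.1 m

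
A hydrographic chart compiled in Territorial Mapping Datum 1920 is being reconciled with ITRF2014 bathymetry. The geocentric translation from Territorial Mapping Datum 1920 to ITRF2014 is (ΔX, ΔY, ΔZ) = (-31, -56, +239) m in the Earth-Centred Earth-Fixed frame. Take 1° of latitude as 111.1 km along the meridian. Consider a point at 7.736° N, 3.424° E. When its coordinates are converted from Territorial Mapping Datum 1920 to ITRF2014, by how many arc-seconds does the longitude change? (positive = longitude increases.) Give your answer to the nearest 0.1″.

sin φ = 0.134609, cos φ = 0.990899, sin λ = 0.059725, cos λ = 0.998215.
East component: ΔE = −sin λ·ΔX + cos λ·ΔY = −(0.059725)(-31) + (0.998215)(-56) = -54.05 m.
1° of latitude spans 111100 m; at latitude φ, 1° of longitude spans that × cos φ = 110088.9 m, so Δλ = -54.05 / 110088.9 × 3600 = -1.767″.

Δλ = -1.8″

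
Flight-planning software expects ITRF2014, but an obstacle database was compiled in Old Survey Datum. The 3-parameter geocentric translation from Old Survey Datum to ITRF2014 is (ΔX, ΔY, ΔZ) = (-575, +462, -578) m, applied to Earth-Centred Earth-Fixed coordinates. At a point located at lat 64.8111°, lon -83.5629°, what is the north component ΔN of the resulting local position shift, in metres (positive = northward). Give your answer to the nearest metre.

The local north axis is (−sin φ cos λ, −sin φ sin λ, cos φ), giving ΔN = 58.335 + 415.433 − 245.999 = 227.77 m.

ΔN = 228 m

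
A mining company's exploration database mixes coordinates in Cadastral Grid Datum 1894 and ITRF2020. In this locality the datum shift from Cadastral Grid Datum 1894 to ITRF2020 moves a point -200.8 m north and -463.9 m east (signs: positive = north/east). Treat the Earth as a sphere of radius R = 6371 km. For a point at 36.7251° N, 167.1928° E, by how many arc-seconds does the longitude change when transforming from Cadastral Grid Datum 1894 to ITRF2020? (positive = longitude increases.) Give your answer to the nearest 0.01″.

Δλ = -18.74″

At latitude 36.7251°, cos φ = 0.801514.
One radian of longitude at latitude φ spans R cos φ, so Δλ = ΔE / (R cos φ) = -463.9 / (6371000 × 0.801514) = -9.0846e-05 rad = -18.738″.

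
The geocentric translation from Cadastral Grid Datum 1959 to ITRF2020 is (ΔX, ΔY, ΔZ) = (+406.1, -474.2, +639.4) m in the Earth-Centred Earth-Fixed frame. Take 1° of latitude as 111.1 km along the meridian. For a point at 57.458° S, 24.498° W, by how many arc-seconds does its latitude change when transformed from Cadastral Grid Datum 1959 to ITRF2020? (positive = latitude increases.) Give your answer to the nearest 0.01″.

Δφ = 26.61″

sin φ = -0.842997, cos φ = 0.537918, sin λ = -0.414661, cos λ = 0.909976.
North component: ΔN = −sin φ cos λ·ΔX − sin φ sin λ·ΔY + cos φ·ΔZ = −(-0.842997)(0.909976)(406.1) − (-0.842997)(-0.414661)(-474.2) + (0.537918)(639.4) = 821.23 m.
1° of latitude spans 111100 m, so Δφ = 821.23 / 111100 × 3600 = 26.610″.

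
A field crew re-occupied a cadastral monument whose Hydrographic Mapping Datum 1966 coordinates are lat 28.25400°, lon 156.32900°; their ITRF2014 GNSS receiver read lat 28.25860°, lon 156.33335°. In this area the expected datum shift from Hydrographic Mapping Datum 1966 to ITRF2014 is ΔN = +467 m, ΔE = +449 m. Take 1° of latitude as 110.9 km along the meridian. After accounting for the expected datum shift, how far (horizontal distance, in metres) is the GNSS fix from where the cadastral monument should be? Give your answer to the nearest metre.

Observed coordinate differences: Δφ = +0.00460°, Δλ = +0.00435°.
Converting to metres (1° lat = 110900 m, cos φ = 0.880858): observed ΔN = 510.1 m, observed ΔE = 424.9 m.
Subtracting the expected shift leaves a residual of 510.1 − (467) = 43.1 m north and 424.9 − (449) = -24.1 m east.
Residual distance = √(43.1² + (-24.1)²) = 49.4 m.

49 m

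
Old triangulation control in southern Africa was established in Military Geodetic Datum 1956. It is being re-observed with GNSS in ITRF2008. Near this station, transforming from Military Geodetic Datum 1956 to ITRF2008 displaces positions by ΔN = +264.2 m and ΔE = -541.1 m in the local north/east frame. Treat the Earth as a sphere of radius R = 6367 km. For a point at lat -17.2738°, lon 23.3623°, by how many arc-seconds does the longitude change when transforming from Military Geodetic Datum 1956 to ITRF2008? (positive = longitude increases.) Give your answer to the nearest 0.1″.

Δλ = -18.4″

At latitude -17.2738°, cos φ = 0.954897.
One radian of longitude at latitude φ spans R cos φ, so Δλ = ΔE / (R cos φ) = -541.1 / (6367000 × 0.954897) = -8.8999e-05 rad = -18.357″.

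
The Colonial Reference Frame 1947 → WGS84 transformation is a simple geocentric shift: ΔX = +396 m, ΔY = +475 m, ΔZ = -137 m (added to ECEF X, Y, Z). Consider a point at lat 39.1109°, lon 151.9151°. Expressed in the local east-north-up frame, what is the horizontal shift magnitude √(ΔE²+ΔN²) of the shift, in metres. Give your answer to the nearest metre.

606 m

At φ = 39.1109°, λ = 151.9151°: sin φ = 0.630823, cos φ = 0.775926, sin λ = 0.470779, cos λ = -0.882251.
ΔE = −sin λ·ΔX + cos λ·ΔY = −(0.470779)·(396) + (-0.882251)·(475) = -605.50 m.
ΔN = −sin φ cos λ·ΔX − sin φ sin λ·ΔY + cos φ·ΔZ = −(0.630823)(-0.882251)(396) − (0.630823)(0.470779)(475) + (0.775926)(-137) = -26.98 m.
Horizontal magnitude = √(ΔE² + ΔN²) = √((-605.50)² + (-26.98)²) = 606.10 m.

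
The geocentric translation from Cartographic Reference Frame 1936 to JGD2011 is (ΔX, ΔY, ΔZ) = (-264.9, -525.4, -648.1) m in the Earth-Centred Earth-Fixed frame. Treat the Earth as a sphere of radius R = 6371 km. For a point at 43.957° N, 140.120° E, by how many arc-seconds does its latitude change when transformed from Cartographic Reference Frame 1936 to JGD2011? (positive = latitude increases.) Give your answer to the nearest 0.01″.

Δφ = -12.10″

sin φ = 0.694118, cos φ = 0.719861, sin λ = 0.641182, cos λ = -0.767389.
North component: ΔN = −sin φ cos λ·ΔX − sin φ sin λ·ΔY + cos φ·ΔZ = −(0.694118)(-0.767389)(-264.9) − (0.694118)(0.641182)(-525.4) + (0.719861)(-648.1) = -373.81 m.
1° of latitude spans πR/180 = 111195 m, so Δφ = -373.81 / 111195 × 3600 = -12.102″.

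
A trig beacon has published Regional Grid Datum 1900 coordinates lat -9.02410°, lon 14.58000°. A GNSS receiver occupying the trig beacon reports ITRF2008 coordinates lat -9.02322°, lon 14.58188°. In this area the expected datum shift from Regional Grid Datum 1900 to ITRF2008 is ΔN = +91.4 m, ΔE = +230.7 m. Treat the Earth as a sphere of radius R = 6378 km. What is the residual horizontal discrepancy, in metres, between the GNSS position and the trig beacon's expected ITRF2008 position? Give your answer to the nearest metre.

Observed coordinate differences: Δφ = +0.00088°, Δλ = +0.00188°.
Converting to metres (1° lat = 111317 m, cos φ = 0.987622): observed ΔN = 98.0 m, observed ΔE = 206.7 m.
Subtracting the expected shift leaves a residual of 98.0 − (91.4) = 6.6 m north and 206.7 − (230.7) = -24.0 m east.
Residual distance = √(6.6² + (-24.0)²) = 24.9 m.

25 m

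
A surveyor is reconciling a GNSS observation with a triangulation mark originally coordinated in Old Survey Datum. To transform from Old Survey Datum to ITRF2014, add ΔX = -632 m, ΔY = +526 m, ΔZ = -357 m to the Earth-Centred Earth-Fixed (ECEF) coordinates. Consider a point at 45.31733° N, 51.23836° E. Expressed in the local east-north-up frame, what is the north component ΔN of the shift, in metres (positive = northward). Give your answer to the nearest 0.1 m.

ΔN = -261.3 m

The local north axis is (−sin φ cos λ, −sin φ sin λ, cos φ), giving ΔN = 281.336 − 291.623 − 251.035 = -261.32 m.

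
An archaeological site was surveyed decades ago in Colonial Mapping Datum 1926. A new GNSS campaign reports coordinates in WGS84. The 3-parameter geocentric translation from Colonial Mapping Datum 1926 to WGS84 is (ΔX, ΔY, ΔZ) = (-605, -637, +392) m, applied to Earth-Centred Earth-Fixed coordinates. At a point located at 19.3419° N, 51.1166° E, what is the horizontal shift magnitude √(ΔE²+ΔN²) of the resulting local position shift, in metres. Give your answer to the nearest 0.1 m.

663.7 m

The local east axis at (φ, λ) is (−sin λ, cos λ, 0), so ΔE = −sin(51.1166°)·(-605) + cos(51.1166°)·(-637) = 71.08 m.
The local north axis is (−sin φ cos λ, −sin φ sin λ, cos φ), giving ΔN = 125.785 + 164.230 + 369.875 = 659.89 m.
Horizontal magnitude = √(ΔE² + ΔN²) = √(71.08² + 659.89²) = 663.71 m.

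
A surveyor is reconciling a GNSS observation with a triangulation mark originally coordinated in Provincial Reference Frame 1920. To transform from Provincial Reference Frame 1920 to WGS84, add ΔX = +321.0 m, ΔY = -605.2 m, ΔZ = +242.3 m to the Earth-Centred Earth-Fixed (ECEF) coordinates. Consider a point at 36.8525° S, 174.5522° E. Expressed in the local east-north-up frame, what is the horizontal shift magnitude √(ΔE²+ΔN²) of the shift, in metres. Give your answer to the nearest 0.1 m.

The local east axis at (φ, λ) is (−sin λ, cos λ, 0), so ΔE = −sin(174.5522°)·321.0 + cos(174.5522°)·(-605.2) = 571.99 m.
The local north axis is (−sin φ cos λ, −sin φ sin λ, cos φ), giving ΔN = -191.652 − 34.460 + 193.884 = -32.23 m.
Horizontal magnitude = √(ΔE² + ΔN²) = √(571.99² + (-32.23)²) = 572.90 m.

572.9 m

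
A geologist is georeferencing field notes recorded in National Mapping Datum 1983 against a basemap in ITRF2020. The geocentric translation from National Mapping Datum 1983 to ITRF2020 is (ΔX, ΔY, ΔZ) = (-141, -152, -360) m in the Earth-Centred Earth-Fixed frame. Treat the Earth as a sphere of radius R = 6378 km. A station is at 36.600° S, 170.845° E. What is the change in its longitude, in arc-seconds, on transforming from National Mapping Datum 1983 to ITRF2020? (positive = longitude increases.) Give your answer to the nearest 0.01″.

sin φ = -0.596225, cos φ = 0.802817, sin λ = 0.159106, cos λ = -0.987262.
East component: ΔE = −sin λ·ΔX + cos λ·ΔY = −(0.159106)(-141) + (-0.987262)(-152) = 172.50 m.
1° of latitude spans πR/180 = 111317 m; at latitude φ, 1° of longitude spans that × cos φ = 89367.3 m, so Δλ = 172.50 / 89367.3 × 3600 = 6.949″.

Δλ = 6.95″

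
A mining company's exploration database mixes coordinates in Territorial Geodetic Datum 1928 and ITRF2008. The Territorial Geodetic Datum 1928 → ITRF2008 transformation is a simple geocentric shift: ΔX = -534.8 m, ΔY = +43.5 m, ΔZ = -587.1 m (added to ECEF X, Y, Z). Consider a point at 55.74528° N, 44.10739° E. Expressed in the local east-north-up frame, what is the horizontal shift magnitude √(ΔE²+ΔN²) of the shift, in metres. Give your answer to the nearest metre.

405 m

The local east axis at (φ, λ) is (−sin λ, cos λ, 0), so ΔE = −sin(44.10739°)·(-534.8) + cos(44.10739°)·43.5 = 403.46 m.
The local north axis is (−sin φ cos λ, −sin φ sin λ, cos φ), giving ΔN = 317.398 − 25.025 − 330.463 = -38.09 m.
Horizontal magnitude = √(ΔE² + ΔN²) = √(403.46² + (-38.09)²) = 405.25 m.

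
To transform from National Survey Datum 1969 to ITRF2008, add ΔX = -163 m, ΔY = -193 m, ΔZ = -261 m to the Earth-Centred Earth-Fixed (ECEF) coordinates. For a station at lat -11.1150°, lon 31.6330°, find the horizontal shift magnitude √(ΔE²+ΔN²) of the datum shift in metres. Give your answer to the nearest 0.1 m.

312.5 m

At φ = -11.1150°, λ = 31.6330°: sin φ = -0.192779, cos φ = 0.981242, sin λ = 0.524476, cos λ = 0.851425.
ΔE = −sin λ·ΔX + cos λ·ΔY = −(0.524476)·(-163) + (0.851425)·(-193) = -78.84 m.
ΔN = −sin φ cos λ·ΔX − sin φ sin λ·ΔY + cos φ·ΔZ = −(-0.192779)(0.851425)(-163) − (-0.192779)(0.524476)(-193) + (0.981242)(-261) = -302.37 m.
Horizontal magnitude = √(ΔE² + ΔN²) = √((-78.84)² + (-302.37)²) = 312.48 m.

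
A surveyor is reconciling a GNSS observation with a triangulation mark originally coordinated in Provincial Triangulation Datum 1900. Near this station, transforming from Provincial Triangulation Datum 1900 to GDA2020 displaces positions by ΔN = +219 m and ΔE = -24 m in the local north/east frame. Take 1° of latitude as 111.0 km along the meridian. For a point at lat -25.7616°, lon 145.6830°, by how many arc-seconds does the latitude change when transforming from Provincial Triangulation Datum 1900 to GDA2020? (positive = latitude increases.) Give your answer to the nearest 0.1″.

1° of latitude = 111.0 km, so Δφ = 219.0 / 111000 = 0.0019730° = 7.103″.

Δφ = 7.1″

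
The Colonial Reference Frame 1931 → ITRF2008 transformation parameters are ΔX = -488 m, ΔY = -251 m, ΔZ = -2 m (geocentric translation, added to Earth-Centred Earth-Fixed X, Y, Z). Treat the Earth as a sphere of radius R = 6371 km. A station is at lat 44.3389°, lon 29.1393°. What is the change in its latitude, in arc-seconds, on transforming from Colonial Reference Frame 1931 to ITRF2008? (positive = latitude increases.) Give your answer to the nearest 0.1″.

sin φ = 0.698901, cos φ = 0.715218, sin λ = 0.486935, cos λ = 0.873438.
North component: ΔN = −sin φ cos λ·ΔX − sin φ sin λ·ΔY + cos φ·ΔZ = −(0.698901)(0.873438)(-488) − (0.698901)(0.486935)(-251) + (0.715218)(-2) = 381.89 m.
1° of latitude spans πR/180 = 111195 m, so Δφ = 381.89 / 111195 × 3600 = 12.364″.

Δφ = 12.4″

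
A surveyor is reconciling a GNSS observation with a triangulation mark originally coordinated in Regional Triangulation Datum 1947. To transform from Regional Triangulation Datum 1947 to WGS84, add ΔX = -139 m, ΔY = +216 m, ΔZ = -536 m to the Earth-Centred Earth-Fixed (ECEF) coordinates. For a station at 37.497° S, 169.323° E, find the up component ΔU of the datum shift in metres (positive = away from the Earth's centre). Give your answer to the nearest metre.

ΔU = 466 m

The local up (radial) axis is (cos φ cos λ, cos φ sin λ, sin φ), giving ΔU = 108.371 + 31.750 + 326.274 = 466.40 m.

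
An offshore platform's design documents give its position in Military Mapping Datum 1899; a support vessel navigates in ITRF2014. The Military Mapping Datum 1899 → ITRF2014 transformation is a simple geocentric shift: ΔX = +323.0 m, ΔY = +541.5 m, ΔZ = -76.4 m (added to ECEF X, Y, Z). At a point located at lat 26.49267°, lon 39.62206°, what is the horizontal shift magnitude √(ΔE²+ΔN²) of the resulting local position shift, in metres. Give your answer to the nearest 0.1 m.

At φ = 26.49267°, λ = 39.62206°: sin φ = 0.446083, cos φ = 0.894991, sin λ = 0.637721, cos λ = 0.770268.
ΔE = −sin λ·ΔX + cos λ·ΔY = −(0.637721)·(323.0) + (0.770268)·(541.5) = 211.12 m.
ΔN = −sin φ cos λ·ΔX − sin φ sin λ·ΔY + cos φ·ΔZ = −(0.446083)(0.770268)(323.0) − (0.446083)(0.637721)(541.5) + (0.894991)(-76.4) = -333.41 m.
Horizontal magnitude = √(ΔE² + ΔN²) = √(211.12² + (-333.41)²) = 394.63 m.

394.6 m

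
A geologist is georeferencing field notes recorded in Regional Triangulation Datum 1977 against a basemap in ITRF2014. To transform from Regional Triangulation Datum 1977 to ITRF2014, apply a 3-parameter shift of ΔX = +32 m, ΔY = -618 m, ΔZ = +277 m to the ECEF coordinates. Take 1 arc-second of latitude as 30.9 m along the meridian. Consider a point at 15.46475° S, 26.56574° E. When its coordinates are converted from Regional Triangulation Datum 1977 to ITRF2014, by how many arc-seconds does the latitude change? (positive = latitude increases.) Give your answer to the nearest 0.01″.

Δφ = 6.50″

sin φ = -0.266645, cos φ = 0.963795, sin λ = 0.447224, cos λ = 0.894422.
North component: ΔN = −sin φ cos λ·ΔX − sin φ sin λ·ΔY + cos φ·ΔZ = −(-0.266645)(0.894422)(32) − (-0.266645)(0.447224)(-618) + (0.963795)(277) = 200.91 m.
1° of latitude spans 3600 × 30.90 = 111240 m, so Δφ = 200.91 / 111240 × 3600 = 6.502″.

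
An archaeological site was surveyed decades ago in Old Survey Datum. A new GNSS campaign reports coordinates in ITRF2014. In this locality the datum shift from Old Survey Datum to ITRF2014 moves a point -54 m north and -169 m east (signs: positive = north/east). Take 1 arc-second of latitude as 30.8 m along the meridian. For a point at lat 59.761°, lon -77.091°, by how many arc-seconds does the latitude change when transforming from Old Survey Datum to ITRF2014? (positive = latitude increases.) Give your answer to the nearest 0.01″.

Δφ = -1.75″

1″ of latitude = 30.80 m, so Δφ = -54.0 / 30.80 = -1.753″.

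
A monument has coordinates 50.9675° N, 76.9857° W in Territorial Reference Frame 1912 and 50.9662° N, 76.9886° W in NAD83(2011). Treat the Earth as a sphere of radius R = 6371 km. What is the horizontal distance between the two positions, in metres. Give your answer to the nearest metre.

Δφ = 50.9662° − 50.9675° = -0.0013°; Δλ = -76.9886° − -76.9857° = -0.0029°.
1° along a meridian = πR/180 = 111195 m.
ΔN = Δφ × 111195 = -144.6 m; ΔE = Δλ × 111195 × cos(50.9675°) = -0.0029 × 111195 × 0.629761 = -203.1 m.
Distance = √(ΔE² + ΔN²) = √((-203.1)² + (-144.6)²) = 249.3 m.

249 m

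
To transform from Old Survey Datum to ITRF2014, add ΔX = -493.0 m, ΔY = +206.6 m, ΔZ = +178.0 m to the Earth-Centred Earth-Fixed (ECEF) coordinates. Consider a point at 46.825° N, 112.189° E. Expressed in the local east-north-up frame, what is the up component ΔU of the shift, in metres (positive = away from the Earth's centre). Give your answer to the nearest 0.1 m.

The local up (radial) axis is (cos φ cos λ, cos φ sin λ, sin φ), giving ΔU = 127.395 + 130.893 + 129.810 = 388.10 m.

ΔU = 388.1 m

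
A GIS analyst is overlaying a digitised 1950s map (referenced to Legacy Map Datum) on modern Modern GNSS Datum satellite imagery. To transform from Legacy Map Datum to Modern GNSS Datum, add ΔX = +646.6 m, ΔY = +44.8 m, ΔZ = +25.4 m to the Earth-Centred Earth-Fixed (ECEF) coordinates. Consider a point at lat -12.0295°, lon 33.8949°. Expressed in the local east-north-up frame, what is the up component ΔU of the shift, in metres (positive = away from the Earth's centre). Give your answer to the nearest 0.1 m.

ΔU = 544.1 m

At φ = -12.0295°, λ = 33.8949°: sin φ = -0.208415, cos φ = 0.978040, sin λ = 0.557671, cos λ = 0.830062.
ΔU = cos φ cos λ·ΔX + cos φ sin λ·ΔY + sin φ·ΔZ = (0.978040)(0.830062)(646.6) + (0.978040)(0.557671)(44.8) + (-0.208415)(25.4) = 544.07 m.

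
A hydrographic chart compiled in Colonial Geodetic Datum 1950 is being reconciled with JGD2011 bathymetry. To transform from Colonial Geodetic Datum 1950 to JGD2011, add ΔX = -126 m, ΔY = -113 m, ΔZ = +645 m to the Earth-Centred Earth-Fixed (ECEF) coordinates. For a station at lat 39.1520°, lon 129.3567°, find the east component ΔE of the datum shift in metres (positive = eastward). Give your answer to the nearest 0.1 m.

ΔE = 169.1 m

At φ = 39.1520°, λ = 129.3567°: sin φ = 0.631380, cos φ = 0.775474, sin λ = 0.773213, cos λ = -0.634146.
ΔE = −sin λ·ΔX + cos λ·ΔY = −(0.773213)·(-126) + (-0.634146)·(-113) = 169.08 m.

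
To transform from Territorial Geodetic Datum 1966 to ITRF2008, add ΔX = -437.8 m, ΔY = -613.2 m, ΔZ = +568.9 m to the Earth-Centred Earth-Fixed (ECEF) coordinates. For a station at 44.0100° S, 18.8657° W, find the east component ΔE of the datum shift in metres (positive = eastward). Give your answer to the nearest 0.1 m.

ΔE = -721.8 m

At φ = -44.0100°, λ = -18.8657°: sin φ = -0.694784, cos φ = 0.719219, sin λ = -0.323351, cos λ = 0.946279.
ΔE = −sin λ·ΔX + cos λ·ΔY = −(-0.323351)·(-437.8) + (0.946279)·(-613.2) = -721.82 m.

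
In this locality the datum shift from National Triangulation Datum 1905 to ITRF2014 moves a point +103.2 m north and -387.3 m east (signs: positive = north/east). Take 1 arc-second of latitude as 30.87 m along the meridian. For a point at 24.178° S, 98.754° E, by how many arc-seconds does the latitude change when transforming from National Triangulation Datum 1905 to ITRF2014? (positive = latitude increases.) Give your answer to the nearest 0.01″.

1″ of latitude = 30.87 m, so Δφ = 103.2 / 30.87 = 3.343″.

Δφ = 3.34″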